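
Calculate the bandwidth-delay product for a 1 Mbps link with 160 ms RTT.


BDP = bandwidth * RTT
= 1 Mbps * 160 ms
= 1 * 1e6 * 160 / 1000 bits
= 160000 bits
= 20000 bytes
= 19.5312 KB
BDP = 160000 bits (20000 bytes)


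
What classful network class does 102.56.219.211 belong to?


First octet: 102
Binary: 01100110
0xxxxxxx -> Class A (1-126)
Class A, default mask 255.0.0.0 (/8)


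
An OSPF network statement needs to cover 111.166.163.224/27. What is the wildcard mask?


Subnet mask: 255.255.255.224
Wildcard = 255.255.255.255 - subnet mask
255 - 255 = 0
255 - 255 = 0
255 - 255 = 0
255 - 224 = 31
Wildcard: 0.0.0.31


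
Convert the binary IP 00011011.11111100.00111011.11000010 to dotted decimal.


00011011 = 27
11111100 = 252
00111011 = 59
11000010 = 194
IP: 27.252.59.194


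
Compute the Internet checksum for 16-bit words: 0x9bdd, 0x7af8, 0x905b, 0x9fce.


Sum all words (with carry folding):
+ 0x9bdd = 0x9bdd
+ 0x7af8 = 0x16d6
+ 0x905b = 0xa731
+ 0x9fce = 0x4700
One's complement: ~0x4700
Checksum = 0xb8ff


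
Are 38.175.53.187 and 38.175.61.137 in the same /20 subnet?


Mask: 255.255.240.0
38.175.53.187 AND mask = 38.175.48.0
38.175.61.137 AND mask = 38.175.48.0
Yes, same subnet (38.175.48.0)


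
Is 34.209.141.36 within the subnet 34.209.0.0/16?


Subnet network: 34.209.0.0
Test IP AND mask: 34.209.0.0
Yes, 34.209.141.36 is in 34.209.0.0/16


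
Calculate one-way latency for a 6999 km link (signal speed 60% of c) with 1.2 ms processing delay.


Speed = 0.6 * 3e5 km/s = 180000 km/s
Propagation delay = 6999 / 180000 = 0.0389 s = 38.8833 ms
Processing delay = 1.2 ms
Total one-way latency = 40.0833 ms


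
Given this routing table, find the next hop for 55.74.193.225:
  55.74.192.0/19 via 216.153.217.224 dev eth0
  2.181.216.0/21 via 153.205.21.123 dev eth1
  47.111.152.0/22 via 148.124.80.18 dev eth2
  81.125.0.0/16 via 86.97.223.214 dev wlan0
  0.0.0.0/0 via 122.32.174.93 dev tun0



Longest prefix match for 55.74.193.225:
  /19 55.74.192.0: MATCH
  /21 2.181.216.0: no
  /22 47.111.152.0: no
  /16 81.125.0.0: no
  /0 0.0.0.0: MATCH
Selected: next-hop 216.153.217.224 via eth0 (matched /19)


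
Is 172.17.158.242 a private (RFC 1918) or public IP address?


RFC 1918 private ranges:
  10.0.0.0/8 (10.0.0.0 - 10.255.255.255)
  172.16.0.0/12 (172.16.0.0 - 172.31.255.255)
  192.168.0.0/16 (192.168.0.0 - 192.168.255.255)
Private (in 172.16.0.0/12)


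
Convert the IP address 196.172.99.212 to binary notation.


196 = 11000100
172 = 10101100
99 = 01100011
212 = 11010100
Binary: 11000100.10101100.01100011.11010100


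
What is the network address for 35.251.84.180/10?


IP:   00100011.11111011.01010100.10110100
Mask: 11111111.11000000.00000000.00000000
AND operation:
Net:  00100011.11000000.00000000.00000000
Network: 35.192.0.0/10


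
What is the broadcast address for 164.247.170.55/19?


Network: 164.247.160.0/19
Host bits = 13
Set all host bits to 1:
Broadcast: 164.247.191.255


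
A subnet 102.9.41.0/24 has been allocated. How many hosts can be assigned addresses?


Host bits = 32 - 24 = 8
Total addresses = 2^8 = 256
Usable = total - 2 (network and broadcast)
Usable hosts: 254


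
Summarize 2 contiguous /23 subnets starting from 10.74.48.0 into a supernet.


Original prefix: /23
Number of subnets: 2 = 2^1
New prefix = 23 - 1 = 22
Supernet: 10.74.48.0/22


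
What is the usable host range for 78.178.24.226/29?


Network: 78.178.24.224
Broadcast: 78.178.24.231
First usable = network + 1
Last usable = broadcast - 1
Range: 78.178.24.225 to 78.178.24.230


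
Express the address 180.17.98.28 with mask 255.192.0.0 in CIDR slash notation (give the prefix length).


Binary: 11111111.11000000.00000000.00000000
Count leading 1s
Prefix: /10


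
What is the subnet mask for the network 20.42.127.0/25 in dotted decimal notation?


/25 means 25 network bits, 7 host bits
Binary: 11111111111111111111111110000000
Mask: 255.255.255.128


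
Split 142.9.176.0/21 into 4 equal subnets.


New prefix = 21 + 2 = 23
Each subnet has 512 addresses
  142.9.176.0/23
  142.9.178.0/23
  142.9.180.0/23
  142.9.182.0/23
Subnets: 142.9.176.0/23, 142.9.178.0/23, 142.9.180.0/23, 142.9.182.0/23


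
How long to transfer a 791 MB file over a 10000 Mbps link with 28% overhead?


Effective throughput = 10000 * (1 - 28/100) = 7200 Mbps
File size in Mb = 791 * 8 = 6328 Mb
Time = 6328 / 7200
Time = 0.8789 seconds


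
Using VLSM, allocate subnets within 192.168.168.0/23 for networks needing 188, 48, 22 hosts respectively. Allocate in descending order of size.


188 hosts -> /24 (254 usable): 192.168.168.0/24
48 hosts -> /26 (62 usable): 192.168.169.0/26
22 hosts -> /27 (30 usable): 192.168.169.64/27
Allocation: 192.168.168.0/24 (188 hosts, 254 usable); 192.168.169.0/26 (48 hosts, 62 usable); 192.168.169.64/27 (22 hosts, 30 usable)


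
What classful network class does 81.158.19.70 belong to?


First octet: 81
Binary: 01010001
0xxxxxxx -> Class A (1-126)
Class A, default mask 255.0.0.0 (/8)


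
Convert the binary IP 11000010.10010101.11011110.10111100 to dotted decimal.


11000010 = 194
10010101 = 149
11011110 = 222
10111100 = 188
IP: 194.149.222.188


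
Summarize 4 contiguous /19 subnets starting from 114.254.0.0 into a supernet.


Original prefix: /19
Number of subnets: 4 = 2^2
New prefix = 19 - 2 = 17
Supernet: 114.254.0.0/17


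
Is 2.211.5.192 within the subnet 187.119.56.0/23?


Subnet network: 187.119.56.0
Test IP AND mask: 2.211.4.0
No, 2.211.5.192 is not in 187.119.56.0/23


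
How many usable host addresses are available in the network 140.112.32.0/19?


Host bits = 32 - 19 = 13
Total addresses = 2^13 = 8192
Usable = total - 2 (network and broadcast)
Usable hosts: 8190


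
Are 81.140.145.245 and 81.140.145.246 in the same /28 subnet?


Mask: 255.255.255.240
81.140.145.245 AND mask = 81.140.145.240
81.140.145.246 AND mask = 81.140.145.240
Yes, same subnet (81.140.145.240)


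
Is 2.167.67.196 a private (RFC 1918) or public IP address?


RFC 1918 private ranges:
  10.0.0.0/8 (10.0.0.0 - 10.255.255.255)
  172.16.0.0/12 (172.16.0.0 - 172.31.255.255)
  192.168.0.0/16 (192.168.0.0 - 192.168.255.255)
Public (not in any RFC 1918 range)


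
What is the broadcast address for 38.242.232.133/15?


Network: 38.242.0.0/15
Host bits = 17
Set all host bits to 1:
Broadcast: 38.243.255.255


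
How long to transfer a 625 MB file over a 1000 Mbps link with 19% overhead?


Effective throughput = 1000 * (1 - 19/100) = 810 Mbps
File size in Mb = 625 * 8 = 5000 Mb
Time = 5000 / 810
Time = 6.1728 seconds


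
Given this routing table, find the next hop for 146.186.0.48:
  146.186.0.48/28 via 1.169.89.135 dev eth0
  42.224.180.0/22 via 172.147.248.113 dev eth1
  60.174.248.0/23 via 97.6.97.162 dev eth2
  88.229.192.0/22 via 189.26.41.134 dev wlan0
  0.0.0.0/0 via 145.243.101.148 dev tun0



Longest prefix match for 146.186.0.48:
  /28 146.186.0.48: MATCH
  /22 42.224.180.0: no
  /23 60.174.248.0: no
  /22 88.229.192.0: no
  /0 0.0.0.0: MATCH
Selected: next-hop 1.169.89.135 via eth0 (matched /28)


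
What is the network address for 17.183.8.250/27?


IP:   00010001.10110111.00001000.11111010
Mask: 11111111.11111111.11111111.11100000
AND operation:
Net:  00010001.10110111.00001000.11100000
Network: 17.183.8.224/27


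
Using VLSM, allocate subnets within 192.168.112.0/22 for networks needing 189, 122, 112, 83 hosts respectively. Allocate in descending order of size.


189 hosts -> /24 (254 usable): 192.168.112.0/24
122 hosts -> /25 (126 usable): 192.168.113.0/25
112 hosts -> /25 (126 usable): 192.168.113.128/25
83 hosts -> /25 (126 usable): 192.168.114.0/25
Allocation: 192.168.112.0/24 (189 hosts, 254 usable); 192.168.113.0/25 (122 hosts, 126 usable); 192.168.113.128/25 (112 hosts, 126 usable); 192.168.114.0/25 (83 hosts, 126 usable)


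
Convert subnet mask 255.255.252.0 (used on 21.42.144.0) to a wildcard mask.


Subnet mask: 255.255.252.0
Wildcard = 255.255.255.255 - subnet mask
255 - 255 = 0
255 - 255 = 0
255 - 252 = 3
255 - 0 = 255
Wildcard: 0.0.3.255


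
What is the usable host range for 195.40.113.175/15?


Network: 195.40.0.0
Broadcast: 195.41.255.255
First usable = network + 1
Last usable = broadcast - 1
Range: 195.40.0.1 to 195.41.255.254


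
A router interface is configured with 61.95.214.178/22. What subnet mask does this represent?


/22 means 22 network bits, 10 host bits
Binary: 11111111111111111111110000000000
Mask: 255.255.252.0


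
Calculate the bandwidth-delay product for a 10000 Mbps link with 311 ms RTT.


BDP = bandwidth * RTT
= 10000 Mbps * 311 ms
= 10000 * 1e6 * 311 / 1000 bits
= 3110000000 bits
= 388750000 bytes
= 379638.6719 KB
BDP = 3110000000 bits (388750000 bytes)


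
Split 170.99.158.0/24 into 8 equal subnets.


New prefix = 24 + 3 = 27
Each subnet has 32 addresses
  170.99.158.0/27
  170.99.158.32/27
  170.99.158.64/27
  170.99.158.96/27
  170.99.158.128/27
  170.99.158.160/27
  170.99.158.192/27
  170.99.158.224/27
Subnets: 170.99.158.0/27, 170.99.158.32/27, 170.99.158.64/27, 170.99.158.96/27, 170.99.158.128/27, 170.99.158.160/27, 170.99.158.192/27, 170.99.158.224/27


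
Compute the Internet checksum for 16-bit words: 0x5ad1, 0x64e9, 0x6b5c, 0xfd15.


Sum all words (with carry folding):
+ 0x5ad1 = 0x5ad1
+ 0x64e9 = 0xbfba
+ 0x6b5c = 0x2b17
+ 0xfd15 = 0x282d
One's complement: ~0x282d
Checksum = 0xd7d2


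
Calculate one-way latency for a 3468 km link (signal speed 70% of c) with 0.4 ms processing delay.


Speed = 0.7 * 3e5 km/s = 210000 km/s
Propagation delay = 3468 / 210000 = 0.0165 s = 16.5143 ms
Processing delay = 0.4 ms
Total one-way latency = 16.9143 ms


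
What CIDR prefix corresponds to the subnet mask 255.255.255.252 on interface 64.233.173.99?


Binary: 11111111.11111111.11111111.11111100
Count leading 1s
Prefix: /30


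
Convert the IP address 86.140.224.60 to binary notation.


86 = 01010110
140 = 10001100
224 = 11100000
60 = 00111100
Binary: 01010110.10001100.11100000.00111100


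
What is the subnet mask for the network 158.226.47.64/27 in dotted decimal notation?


/27 means 27 network bits, 5 host bits
Binary: 11111111111111111111111111100000
Mask: 255.255.255.224


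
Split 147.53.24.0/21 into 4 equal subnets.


New prefix = 21 + 2 = 23
Each subnet has 512 addresses
  147.53.24.0/23
  147.53.26.0/23
  147.53.28.0/23
  147.53.30.0/23
Subnets: 147.53.24.0/23, 147.53.26.0/23, 147.53.28.0/23, 147.53.30.0/23


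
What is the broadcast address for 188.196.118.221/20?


Network: 188.196.112.0/20
Host bits = 12
Set all host bits to 1:
Broadcast: 188.196.127.255


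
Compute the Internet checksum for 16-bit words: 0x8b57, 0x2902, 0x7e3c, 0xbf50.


Sum all words (with carry folding):
+ 0x8b57 = 0x8b57
+ 0x2902 = 0xb459
+ 0x7e3c = 0x3296
+ 0xbf50 = 0xf1e6
One's complement: ~0xf1e6
Checksum = 0x0e19


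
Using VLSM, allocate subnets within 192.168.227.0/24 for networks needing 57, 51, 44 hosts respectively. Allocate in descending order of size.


57 hosts -> /26 (62 usable): 192.168.227.0/26
51 hosts -> /26 (62 usable): 192.168.227.64/26
44 hosts -> /26 (62 usable): 192.168.227.128/26
Allocation: 192.168.227.0/26 (57 hosts, 62 usable); 192.168.227.64/26 (51 hosts, 62 usable); 192.168.227.128/26 (44 hosts, 62 usable)


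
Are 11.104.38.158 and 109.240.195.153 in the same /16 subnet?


Mask: 255.255.0.0
11.104.38.158 AND mask = 11.104.0.0
109.240.195.153 AND mask = 109.240.0.0
No, different subnets (11.104.0.0 vs 109.240.0.0)


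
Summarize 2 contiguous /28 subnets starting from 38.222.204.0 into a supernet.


Original prefix: /28
Number of subnets: 2 = 2^1
New prefix = 28 - 1 = 27
Supernet: 38.222.204.0/27


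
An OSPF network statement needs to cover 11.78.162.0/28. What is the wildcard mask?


Subnet mask: 255.255.255.240
Wildcard = 255.255.255.255 - subnet mask
255 - 255 = 0
255 - 255 = 0
255 - 255 = 0
255 - 240 = 15
Wildcard: 0.0.0.15


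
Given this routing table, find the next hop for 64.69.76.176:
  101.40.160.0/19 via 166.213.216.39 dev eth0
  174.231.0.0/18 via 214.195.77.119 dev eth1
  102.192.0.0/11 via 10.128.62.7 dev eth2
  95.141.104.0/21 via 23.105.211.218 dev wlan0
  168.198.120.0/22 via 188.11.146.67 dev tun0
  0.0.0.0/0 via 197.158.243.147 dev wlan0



Longest prefix match for 64.69.76.176:
  /19 101.40.160.0: no
  /18 174.231.0.0: no
  /11 102.192.0.0: no
  /21 95.141.104.0: no
  /22 168.198.120.0: no
  /0 0.0.0.0: MATCH
Selected: next-hop 197.158.243.147 via wlan0 (matched /0)


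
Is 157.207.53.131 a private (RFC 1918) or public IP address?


RFC 1918 private ranges:
  10.0.0.0/8 (10.0.0.0 - 10.255.255.255)
  172.16.0.0/12 (172.16.0.0 - 172.31.255.255)
  192.168.0.0/16 (192.168.0.0 - 192.168.255.255)
Public (not in any RFC 1918 range)


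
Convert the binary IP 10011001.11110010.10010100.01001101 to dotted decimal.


10011001 = 153
11110010 = 242
10010100 = 148
01001101 = 77
IP: 153.242.148.77


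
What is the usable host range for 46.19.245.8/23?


Network: 46.19.244.0
Broadcast: 46.19.245.255
First usable = network + 1
Last usable = broadcast - 1
Range: 46.19.244.1 to 46.19.245.254


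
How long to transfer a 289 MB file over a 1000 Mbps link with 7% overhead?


Effective throughput = 1000 * (1 - 7/100) = 930.0 Mbps
File size in Mb = 289 * 8 = 2312 Mb
Time = 2312 / 930.0
Time = 2.486 seconds


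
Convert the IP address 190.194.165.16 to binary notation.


190 = 10111110
194 = 11000010
165 = 10100101
16 = 00010000
Binary: 10111110.11000010.10100101.00010000


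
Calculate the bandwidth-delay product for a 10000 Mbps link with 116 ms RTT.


BDP = bandwidth * RTT
= 10000 Mbps * 116 ms
= 10000 * 1e6 * 116 / 1000 bits
= 1160000000 bits
= 145000000 bytes
= 141601.5625 KB
BDP = 1160000000 bits (145000000 bytes)


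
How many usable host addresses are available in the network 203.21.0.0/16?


Host bits = 32 - 16 = 16
Total addresses = 2^16 = 65536
Usable = total - 2 (network and broadcast)
Usable hosts: 65534


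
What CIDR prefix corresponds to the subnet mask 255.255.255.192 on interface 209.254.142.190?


Binary: 11111111.11111111.11111111.11000000
Count leading 1s
Prefix: /26


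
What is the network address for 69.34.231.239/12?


IP:   01000101.00100010.11100111.11101111
Mask: 11111111.11110000.00000000.00000000
AND operation:
Net:  01000101.00100000.00000000.00000000
Network: 69.32.0.0/12


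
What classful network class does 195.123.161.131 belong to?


First octet: 195
Binary: 11000011
110xxxxx -> Class C (192-223)
Class C, default mask 255.255.255.0 (/24)


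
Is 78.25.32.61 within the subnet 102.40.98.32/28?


Subnet network: 102.40.98.32
Test IP AND mask: 78.25.32.48
No, 78.25.32.61 is not in 102.40.98.32/28


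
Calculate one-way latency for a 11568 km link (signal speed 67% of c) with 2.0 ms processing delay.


Speed = 0.67 * 3e5 km/s = 201000 km/s
Propagation delay = 11568 / 201000 = 0.0576 s = 57.5522 ms
Processing delay = 2.0 ms
Total one-way latency = 59.5522 ms


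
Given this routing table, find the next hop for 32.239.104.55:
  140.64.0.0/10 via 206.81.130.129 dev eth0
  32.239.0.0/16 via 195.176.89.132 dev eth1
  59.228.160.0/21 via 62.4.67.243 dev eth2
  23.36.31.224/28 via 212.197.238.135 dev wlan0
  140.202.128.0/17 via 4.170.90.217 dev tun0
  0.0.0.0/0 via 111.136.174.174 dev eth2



Longest prefix match for 32.239.104.55:
  /10 140.64.0.0: no
  /16 32.239.0.0: MATCH
  /21 59.228.160.0: no
  /28 23.36.31.224: no
  /17 140.202.128.0: no
  /0 0.0.0.0: MATCH
Selected: next-hop 195.176.89.132 via eth1 (matched /16)


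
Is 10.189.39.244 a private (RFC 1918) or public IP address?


RFC 1918 private ranges:
  10.0.0.0/8 (10.0.0.0 - 10.255.255.255)
  172.16.0.0/12 (172.16.0.0 - 172.31.255.255)
  192.168.0.0/16 (192.168.0.0 - 192.168.255.255)
Private (in 10.0.0.0/8)


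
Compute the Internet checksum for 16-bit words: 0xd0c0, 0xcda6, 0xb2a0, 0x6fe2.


Sum all words (with carry folding):
+ 0xd0c0 = 0xd0c0
+ 0xcda6 = 0x9e67
+ 0xb2a0 = 0x5108
+ 0x6fe2 = 0xc0ea
One's complement: ~0xc0ea
Checksum = 0x3f15


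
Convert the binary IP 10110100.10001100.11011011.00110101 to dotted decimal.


10110100 = 180
10001100 = 140
11011011 = 219
00110101 = 53
IP: 180.140.219.53


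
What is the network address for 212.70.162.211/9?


IP:   11010100.01000110.10100010.11010011
Mask: 11111111.10000000.00000000.00000000
AND operation:
Net:  11010100.00000000.00000000.00000000
Network: 212.0.0.0/9


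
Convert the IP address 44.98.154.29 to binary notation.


44 = 00101100
98 = 01100010
154 = 10011010
29 = 00011101
Binary: 00101100.01100010.10011010.00011101


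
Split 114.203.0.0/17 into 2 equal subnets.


New prefix = 17 + 1 = 18
Each subnet has 16384 addresses
  114.203.0.0/18
  114.203.64.0/18
Subnets: 114.203.0.0/18, 114.203.64.0/18


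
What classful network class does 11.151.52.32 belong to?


First octet: 11
Binary: 00001011
0xxxxxxx -> Class A (1-126)
Class A, default mask 255.0.0.0 (/8)


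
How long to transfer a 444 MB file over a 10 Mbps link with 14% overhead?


Effective throughput = 10 * (1 - 14/100) = 8.6 Mbps
File size in Mb = 444 * 8 = 3552 Mb
Time = 3552 / 8.6
Time = 413.0233 seconds


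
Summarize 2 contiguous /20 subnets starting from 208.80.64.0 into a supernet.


Original prefix: /20
Number of subnets: 2 = 2^1
New prefix = 20 - 1 = 19
Supernet: 208.80.64.0/19


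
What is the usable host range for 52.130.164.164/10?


Network: 52.128.0.0
Broadcast: 52.191.255.255
First usable = network + 1
Last usable = broadcast - 1
Range: 52.128.0.1 to 52.191.255.254


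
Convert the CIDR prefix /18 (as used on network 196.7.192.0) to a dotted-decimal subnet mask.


/18 means 18 network bits, 14 host bits
Binary: 11111111111111111100000000000000
Mask: 255.255.192.0


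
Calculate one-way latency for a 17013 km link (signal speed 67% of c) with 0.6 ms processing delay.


Speed = 0.67 * 3e5 km/s = 201000 km/s
Propagation delay = 17013 / 201000 = 0.0846 s = 84.6418 ms
Processing delay = 0.6 ms
Total one-way latency = 85.2418 ms


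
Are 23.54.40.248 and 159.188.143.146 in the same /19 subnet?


Mask: 255.255.224.0
23.54.40.248 AND mask = 23.54.32.0
159.188.143.146 AND mask = 159.188.128.0
No, different subnets (23.54.32.0 vs 159.188.128.0)


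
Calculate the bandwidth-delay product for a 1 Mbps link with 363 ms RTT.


BDP = bandwidth * RTT
= 1 Mbps * 363 ms
= 1 * 1e6 * 363 / 1000 bits
= 363000 bits
= 45375 bytes
= 44.3115 KB
BDP = 363000 bits (45375 bytes)


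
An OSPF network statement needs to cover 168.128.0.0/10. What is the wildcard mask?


Subnet mask: 255.192.0.0
Wildcard = 255.255.255.255 - subnet mask
255 - 255 = 0
255 - 192 = 63
255 - 0 = 255
255 - 0 = 255
Wildcard: 0.63.255.255


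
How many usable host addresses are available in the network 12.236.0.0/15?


Host bits = 32 - 15 = 17
Total addresses = 2^17 = 131072
Usable = total - 2 (network and broadcast)
Usable hosts: 131070


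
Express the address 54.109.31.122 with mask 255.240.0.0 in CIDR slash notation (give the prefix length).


Binary: 11111111.11110000.00000000.00000000
Count leading 1s
Prefix: /12


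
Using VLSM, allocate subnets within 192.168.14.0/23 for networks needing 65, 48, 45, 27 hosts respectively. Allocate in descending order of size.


65 hosts -> /25 (126 usable): 192.168.14.0/25
48 hosts -> /26 (62 usable): 192.168.14.128/26
45 hosts -> /26 (62 usable): 192.168.14.192/26
27 hosts -> /27 (30 usable): 192.168.15.0/27
Allocation: 192.168.14.0/25 (65 hosts, 126 usable); 192.168.14.128/26 (48 hosts, 62 usable); 192.168.14.192/26 (45 hosts, 62 usable); 192.168.15.0/27 (27 hosts, 30 usable)


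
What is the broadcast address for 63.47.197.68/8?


Network: 63.0.0.0/8
Host bits = 24
Set all host bits to 1:
Broadcast: 63.255.255.255


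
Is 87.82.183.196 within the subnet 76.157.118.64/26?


Subnet network: 76.157.118.64
Test IP AND mask: 87.82.183.192
No, 87.82.183.196 is not in 76.157.118.64/26


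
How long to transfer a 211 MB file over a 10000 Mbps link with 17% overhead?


Effective throughput = 10000 * (1 - 17/100) = 8300 Mbps
File size in Mb = 211 * 8 = 1688 Mb
Time = 1688 / 8300
Time = 0.2034 seconds


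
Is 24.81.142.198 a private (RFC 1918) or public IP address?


RFC 1918 private ranges:
  10.0.0.0/8 (10.0.0.0 - 10.255.255.255)
  172.16.0.0/12 (172.16.0.0 - 172.31.255.255)
  192.168.0.0/16 (192.168.0.0 - 192.168.255.255)
Public (not in any RFC 1918 range)


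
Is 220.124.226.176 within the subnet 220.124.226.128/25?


Subnet network: 220.124.226.128
Test IP AND mask: 220.124.226.128
Yes, 220.124.226.176 is in 220.124.226.128/25


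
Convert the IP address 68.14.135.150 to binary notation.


68 = 01000100
14 = 00001110
135 = 10000111
150 = 10010110
Binary: 01000100.00001110.10000111.10010110


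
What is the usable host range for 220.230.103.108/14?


Network: 220.228.0.0
Broadcast: 220.231.255.255
First usable = network + 1
Last usable = broadcast - 1
Range: 220.228.0.1 to 220.231.255.254


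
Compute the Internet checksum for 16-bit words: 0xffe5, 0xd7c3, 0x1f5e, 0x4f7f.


Sum all words (with carry folding):
+ 0xffe5 = 0xffe5
+ 0xd7c3 = 0xd7a9
+ 0x1f5e = 0xf707
+ 0x4f7f = 0x4687
One's complement: ~0x4687
Checksum = 0xb978


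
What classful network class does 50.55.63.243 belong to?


First octet: 50
Binary: 00110010
0xxxxxxx -> Class A (1-126)
Class A, default mask 255.0.0.0 (/8)


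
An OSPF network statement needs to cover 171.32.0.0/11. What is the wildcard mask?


Subnet mask: 255.224.0.0
Wildcard = 255.255.255.255 - subnet mask
255 - 255 = 0
255 - 224 = 31
255 - 0 = 255
255 - 0 = 255
Wildcard: 0.31.255.255


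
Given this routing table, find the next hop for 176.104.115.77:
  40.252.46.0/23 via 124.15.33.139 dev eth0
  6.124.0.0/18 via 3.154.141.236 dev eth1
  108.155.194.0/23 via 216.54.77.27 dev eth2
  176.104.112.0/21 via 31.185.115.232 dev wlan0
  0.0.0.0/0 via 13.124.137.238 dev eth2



Longest prefix match for 176.104.115.77:
  /23 40.252.46.0: no
  /18 6.124.0.0: no
  /23 108.155.194.0: no
  /21 176.104.112.0: MATCH
  /0 0.0.0.0: MATCH
Selected: next-hop 31.185.115.232 via wlan0 (matched /21)


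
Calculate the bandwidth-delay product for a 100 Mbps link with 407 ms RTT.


BDP = bandwidth * RTT
= 100 Mbps * 407 ms
= 100 * 1e6 * 407 / 1000 bits
= 40700000 bits
= 5087500 bytes
= 4968.2617 KB
BDP = 40700000 bits (5087500 bytes)


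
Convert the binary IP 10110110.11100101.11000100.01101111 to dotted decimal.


10110110 = 182
11100101 = 229
11000100 = 196
01101111 = 111
IP: 182.229.196.111


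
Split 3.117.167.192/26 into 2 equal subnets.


New prefix = 26 + 1 = 27
Each subnet has 32 addresses
  3.117.167.192/27
  3.117.167.224/27
Subnets: 3.117.167.192/27, 3.117.167.224/27


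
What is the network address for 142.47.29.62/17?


IP:   10001110.00101111.00011101.00111110
Mask: 11111111.11111111.10000000.00000000
AND operation:
Net:  10001110.00101111.00000000.00000000
Network: 142.47.0.0/17


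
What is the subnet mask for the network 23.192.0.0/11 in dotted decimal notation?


/11 means 11 network bits, 21 host bits
Binary: 11111111111000000000000000000000
Mask: 255.224.0.0


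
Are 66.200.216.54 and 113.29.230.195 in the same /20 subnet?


Mask: 255.255.240.0
66.200.216.54 AND mask = 66.200.208.0
113.29.230.195 AND mask = 113.29.224.0
No, different subnets (66.200.208.0 vs 113.29.224.0)


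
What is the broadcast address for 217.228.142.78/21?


Network: 217.228.136.0/21
Host bits = 11
Set all host bits to 1:
Broadcast: 217.228.143.255


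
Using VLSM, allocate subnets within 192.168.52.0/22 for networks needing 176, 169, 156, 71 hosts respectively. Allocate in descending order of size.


176 hosts -> /24 (254 usable): 192.168.52.0/24
169 hosts -> /24 (254 usable): 192.168.53.0/24
156 hosts -> /24 (254 usable): 192.168.54.0/24
71 hosts -> /25 (126 usable): 192.168.55.0/25
Allocation: 192.168.52.0/24 (176 hosts, 254 usable); 192.168.53.0/24 (169 hosts, 254 usable); 192.168.54.0/24 (156 hosts, 254 usable); 192.168.55.0/25 (71 hosts, 126 usable)


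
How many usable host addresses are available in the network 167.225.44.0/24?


Host bits = 32 - 24 = 8
Total addresses = 2^8 = 256
Usable = total - 2 (network and broadcast)
Usable hosts: 254


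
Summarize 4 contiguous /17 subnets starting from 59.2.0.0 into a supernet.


Original prefix: /17
Number of subnets: 4 = 2^2
New prefix = 17 - 2 = 15
Supernet: 59.2.0.0/15


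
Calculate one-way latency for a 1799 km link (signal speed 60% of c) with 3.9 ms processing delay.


Speed = 0.6 * 3e5 km/s = 180000 km/s
Propagation delay = 1799 / 180000 = 0.01 s = 9.9944 ms
Processing delay = 3.9 ms
Total one-way latency = 13.8944 ms


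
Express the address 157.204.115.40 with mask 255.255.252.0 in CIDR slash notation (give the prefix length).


Binary: 11111111.11111111.11111100.00000000
Count leading 1s
Prefix: /22


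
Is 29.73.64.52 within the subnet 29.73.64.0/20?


Subnet network: 29.73.64.0
Test IP AND mask: 29.73.64.0
Yes, 29.73.64.52 is in 29.73.64.0/20


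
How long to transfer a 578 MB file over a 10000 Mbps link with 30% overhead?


Effective throughput = 10000 * (1 - 30/100) = 7000 Mbps
File size in Mb = 578 * 8 = 4624 Mb
Time = 4624 / 7000
Time = 0.6606 seconds


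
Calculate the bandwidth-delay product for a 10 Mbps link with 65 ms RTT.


BDP = bandwidth * RTT
= 10 Mbps * 65 ms
= 10 * 1e6 * 65 / 1000 bits
= 650000 bits
= 81250 bytes
= 79.3457 KB
BDP = 650000 bits (81250 bytes)


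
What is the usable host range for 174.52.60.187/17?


Network: 174.52.0.0
Broadcast: 174.52.127.255
First usable = network + 1
Last usable = broadcast - 1
Range: 174.52.0.1 to 174.52.127.254


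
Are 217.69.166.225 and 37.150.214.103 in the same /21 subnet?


Mask: 255.255.248.0
217.69.166.225 AND mask = 217.69.160.0
37.150.214.103 AND mask = 37.150.208.0
No, different subnets (217.69.160.0 vs 37.150.208.0)


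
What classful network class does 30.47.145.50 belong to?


First octet: 30
Binary: 00011110
0xxxxxxx -> Class A (1-126)
Class A, default mask 255.0.0.0 (/8)


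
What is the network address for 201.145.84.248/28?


IP:   11001001.10010001.01010100.11111000
Mask: 11111111.11111111.11111111.11110000
AND operation:
Net:  11001001.10010001.01010100.11110000
Network: 201.145.84.240/28


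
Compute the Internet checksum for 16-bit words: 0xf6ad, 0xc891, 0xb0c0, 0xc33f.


Sum all words (with carry folding):
+ 0xf6ad = 0xf6ad
+ 0xc891 = 0xbf3f
+ 0xb0c0 = 0x7000
+ 0xc33f = 0x3340
One's complement: ~0x3340
Checksum = 0xccbf


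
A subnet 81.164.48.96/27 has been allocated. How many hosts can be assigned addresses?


Host bits = 32 - 27 = 5
Total addresses = 2^5 = 32
Usable = total - 2 (network and broadcast)
Usable hosts: 30


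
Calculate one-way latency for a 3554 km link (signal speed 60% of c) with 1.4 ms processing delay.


Speed = 0.6 * 3e5 km/s = 180000 km/s
Propagation delay = 3554 / 180000 = 0.0197 s = 19.7444 ms
Processing delay = 1.4 ms
Total one-way latency = 21.1444 ms


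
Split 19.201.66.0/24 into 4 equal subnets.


New prefix = 24 + 2 = 26
Each subnet has 64 addresses
  19.201.66.0/26
  19.201.66.64/26
  19.201.66.128/26
  19.201.66.192/26
Subnets: 19.201.66.0/26, 19.201.66.64/26, 19.201.66.128/26, 19.201.66.192/26


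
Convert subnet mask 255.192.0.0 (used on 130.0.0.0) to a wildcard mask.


Subnet mask: 255.192.0.0
Wildcard = 255.255.255.255 - subnet mask
255 - 255 = 0
255 - 192 = 63
255 - 0 = 255
255 - 0 = 255
Wildcard: 0.63.255.255


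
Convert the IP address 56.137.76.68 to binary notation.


56 = 00111000
137 = 10001001
76 = 01001100
68 = 01000100
Binary: 00111000.10001001.01001100.01000100


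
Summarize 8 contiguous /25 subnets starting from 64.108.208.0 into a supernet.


Original prefix: /25
Number of subnets: 8 = 2^3
New prefix = 25 - 3 = 22
Supernet: 64.108.208.0/22


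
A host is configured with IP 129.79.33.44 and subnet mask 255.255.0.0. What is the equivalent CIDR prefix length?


Binary: 11111111.11111111.00000000.00000000
Count leading 1s
Prefix: /16


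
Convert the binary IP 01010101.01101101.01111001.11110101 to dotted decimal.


01010101 = 85
01101101 = 109
01111001 = 121
11110101 = 245
IP: 85.109.121.245


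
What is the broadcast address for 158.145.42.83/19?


Network: 158.145.32.0/19
Host bits = 13
Set all host bits to 1:
Broadcast: 158.145.63.255


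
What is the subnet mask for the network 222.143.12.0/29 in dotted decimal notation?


/29 means 29 network bits, 3 host bits
Binary: 11111111111111111111111111111000
Mask: 255.255.255.248


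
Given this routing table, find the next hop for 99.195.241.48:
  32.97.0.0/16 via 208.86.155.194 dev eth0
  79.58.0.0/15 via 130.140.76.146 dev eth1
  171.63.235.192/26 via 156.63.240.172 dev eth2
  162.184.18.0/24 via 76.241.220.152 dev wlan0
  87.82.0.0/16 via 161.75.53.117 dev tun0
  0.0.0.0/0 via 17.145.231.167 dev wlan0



Longest prefix match for 99.195.241.48:
  /16 32.97.0.0: no
  /15 79.58.0.0: no
  /26 171.63.235.192: no
  /24 162.184.18.0: no
  /16 87.82.0.0: no
  /0 0.0.0.0: MATCH
Selected: next-hop 17.145.231.167 via wlan0 (matched /0)


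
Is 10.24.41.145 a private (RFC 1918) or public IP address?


RFC 1918 private ranges:
  10.0.0.0/8 (10.0.0.0 - 10.255.255.255)
  172.16.0.0/12 (172.16.0.0 - 172.31.255.255)
  192.168.0.0/16 (192.168.0.0 - 192.168.255.255)
Private (in 10.0.0.0/8)


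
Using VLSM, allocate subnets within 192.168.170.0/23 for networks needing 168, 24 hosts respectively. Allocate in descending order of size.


168 hosts -> /24 (254 usable): 192.168.170.0/24
24 hosts -> /27 (30 usable): 192.168.171.0/27
Allocation: 192.168.170.0/24 (168 hosts, 254 usable); 192.168.171.0/27 (24 hosts, 30 usable)


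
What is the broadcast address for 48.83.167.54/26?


Network: 48.83.167.0/26
Host bits = 6
Set all host bits to 1:
Broadcast: 48.83.167.63


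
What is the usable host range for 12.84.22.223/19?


Network: 12.84.0.0
Broadcast: 12.84.31.255
First usable = network + 1
Last usable = broadcast - 1
Range: 12.84.0.1 to 12.84.31.254


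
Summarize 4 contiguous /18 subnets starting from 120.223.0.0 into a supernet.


Original prefix: /18
Number of subnets: 4 = 2^2
New prefix = 18 - 2 = 16
Supernet: 120.223.0.0/16


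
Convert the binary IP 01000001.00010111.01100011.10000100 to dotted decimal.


01000001 = 65
00010111 = 23
01100011 = 99
10000100 = 132
IP: 65.23.99.132


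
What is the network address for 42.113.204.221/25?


IP:   00101010.01110001.11001100.11011101
Mask: 11111111.11111111.11111111.10000000
AND operation:
Net:  00101010.01110001.11001100.10000000
Network: 42.113.204.128/25


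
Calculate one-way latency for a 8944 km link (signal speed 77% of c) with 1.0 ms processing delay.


Speed = 0.77 * 3e5 km/s = 231000 km/s
Propagation delay = 8944 / 231000 = 0.0387 s = 38.7186 ms
Processing delay = 1.0 ms
Total one-way latency = 39.7186 ms


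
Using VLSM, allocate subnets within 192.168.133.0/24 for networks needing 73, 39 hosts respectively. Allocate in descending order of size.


73 hosts -> /25 (126 usable): 192.168.133.0/25
39 hosts -> /26 (62 usable): 192.168.133.128/26
Allocation: 192.168.133.0/25 (73 hosts, 126 usable); 192.168.133.128/26 (39 hosts, 62 usable)


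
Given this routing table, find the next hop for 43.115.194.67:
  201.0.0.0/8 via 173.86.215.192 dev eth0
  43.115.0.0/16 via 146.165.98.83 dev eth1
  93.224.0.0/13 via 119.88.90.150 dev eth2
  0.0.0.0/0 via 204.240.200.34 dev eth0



Longest prefix match for 43.115.194.67:
  /8 201.0.0.0: no
  /16 43.115.0.0: MATCH
  /13 93.224.0.0: no
  /0 0.0.0.0: MATCH
Selected: next-hop 146.165.98.83 via eth1 (matched /16)


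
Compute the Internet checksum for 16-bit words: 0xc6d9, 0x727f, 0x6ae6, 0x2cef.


Sum all words (with carry folding):
+ 0xc6d9 = 0xc6d9
+ 0x727f = 0x3959
+ 0x6ae6 = 0xa43f
+ 0x2cef = 0xd12e
One's complement: ~0xd12e
Checksum = 0x2ed1


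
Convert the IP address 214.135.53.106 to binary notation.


214 = 11010110
135 = 10000111
53 = 00110101
106 = 01101010
Binary: 11010110.10000111.00110101.01101010


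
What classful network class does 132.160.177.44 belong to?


First octet: 132
Binary: 10000100
10xxxxxx -> Class B (128-191)
Class B, default mask 255.255.0.0 (/16)


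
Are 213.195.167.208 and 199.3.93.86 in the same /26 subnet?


Mask: 255.255.255.192
213.195.167.208 AND mask = 213.195.167.192
199.3.93.86 AND mask = 199.3.93.64
No, different subnets (213.195.167.192 vs 199.3.93.64)


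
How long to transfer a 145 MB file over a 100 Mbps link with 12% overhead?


Effective throughput = 100 * (1 - 12/100) = 88 Mbps
File size in Mb = 145 * 8 = 1160 Mb
Time = 1160 / 88
Time = 13.1818 seconds


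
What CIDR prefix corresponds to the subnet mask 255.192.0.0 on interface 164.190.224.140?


Binary: 11111111.11000000.00000000.00000000
Count leading 1s
Prefix: /10


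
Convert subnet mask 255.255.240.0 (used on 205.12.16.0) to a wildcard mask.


Subnet mask: 255.255.240.0
Wildcard = 255.255.255.255 - subnet mask
255 - 255 = 0
255 - 255 = 0
255 - 240 = 15
255 - 0 = 255
Wildcard: 0.0.15.255


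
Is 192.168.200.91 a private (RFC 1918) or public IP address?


RFC 1918 private ranges:
  10.0.0.0/8 (10.0.0.0 - 10.255.255.255)
  172.16.0.0/12 (172.16.0.0 - 172.31.255.255)
  192.168.0.0/16 (192.168.0.0 - 192.168.255.255)
Private (in 192.168.0.0/16)


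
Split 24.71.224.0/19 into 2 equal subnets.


New prefix = 19 + 1 = 20
Each subnet has 4096 addresses
  24.71.224.0/20
  24.71.240.0/20
Subnets: 24.71.224.0/20, 24.71.240.0/20


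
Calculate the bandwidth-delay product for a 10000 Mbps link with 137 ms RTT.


BDP = bandwidth * RTT
= 10000 Mbps * 137 ms
= 10000 * 1e6 * 137 / 1000 bits
= 1370000000 bits
= 171250000 bytes
= 167236.3281 KB
BDP = 1370000000 bits (171250000 bytes)


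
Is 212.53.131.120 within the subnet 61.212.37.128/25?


Subnet network: 61.212.37.128
Test IP AND mask: 212.53.131.0
No, 212.53.131.120 is not in 61.212.37.128/25


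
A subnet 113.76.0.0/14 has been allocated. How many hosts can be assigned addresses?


Host bits = 32 - 14 = 18
Total addresses = 2^18 = 262144
Usable = total - 2 (network and broadcast)
Usable hosts: 262142


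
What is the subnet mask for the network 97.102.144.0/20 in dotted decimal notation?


/20 means 20 network bits, 12 host bits
Binary: 11111111111111111111000000000000
Mask: 255.255.240.0


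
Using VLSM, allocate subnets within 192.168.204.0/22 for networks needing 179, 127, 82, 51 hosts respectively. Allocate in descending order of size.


179 hosts -> /24 (254 usable): 192.168.204.0/24
127 hosts -> /24 (254 usable): 192.168.205.0/24
82 hosts -> /25 (126 usable): 192.168.206.0/25
51 hosts -> /26 (62 usable): 192.168.206.128/26
Allocation: 192.168.204.0/24 (179 hosts, 254 usable); 192.168.205.0/24 (127 hosts, 254 usable); 192.168.206.0/25 (82 hosts, 126 usable); 192.168.206.128/26 (51 hosts, 62 usable)


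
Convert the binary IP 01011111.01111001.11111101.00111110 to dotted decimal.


01011111 = 95
01111001 = 121
11111101 = 253
00111110 = 62
IP: 95.121.253.62


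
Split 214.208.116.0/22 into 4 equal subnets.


New prefix = 22 + 2 = 24
Each subnet has 256 addresses
  214.208.116.0/24
  214.208.117.0/24
  214.208.118.0/24
  214.208.119.0/24
Subnets: 214.208.116.0/24, 214.208.117.0/24, 214.208.118.0/24, 214.208.119.0/24


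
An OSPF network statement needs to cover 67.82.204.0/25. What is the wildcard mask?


Subnet mask: 255.255.255.128
Wildcard = 255.255.255.255 - subnet mask
255 - 255 = 0
255 - 255 = 0
255 - 255 = 0
255 - 128 = 127
Wildcard: 0.0.0.127


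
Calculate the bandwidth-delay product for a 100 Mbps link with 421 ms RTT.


BDP = bandwidth * RTT
= 100 Mbps * 421 ms
= 100 * 1e6 * 421 / 1000 bits
= 42100000 bits
= 5262500 bytes
= 5139.1602 KB
BDP = 42100000 bits (5262500 bytes)


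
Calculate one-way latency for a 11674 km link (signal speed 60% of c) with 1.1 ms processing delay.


Speed = 0.6 * 3e5 km/s = 180000 km/s
Propagation delay = 11674 / 180000 = 0.0649 s = 64.8556 ms
Processing delay = 1.1 ms
Total one-way latency = 65.9556 ms


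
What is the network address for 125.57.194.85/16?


IP:   01111101.00111001.11000010.01010101
Mask: 11111111.11111111.00000000.00000000
AND operation:
Net:  01111101.00111001.00000000.00000000
Network: 125.57.0.0/16


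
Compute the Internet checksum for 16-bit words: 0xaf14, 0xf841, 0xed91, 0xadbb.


Sum all words (with carry folding):
+ 0xaf14 = 0xaf14
+ 0xf841 = 0xa756
+ 0xed91 = 0x94e8
+ 0xadbb = 0x42a4
One's complement: ~0x42a4
Checksum = 0xbd5b


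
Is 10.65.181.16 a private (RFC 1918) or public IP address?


RFC 1918 private ranges:
  10.0.0.0/8 (10.0.0.0 - 10.255.255.255)
  172.16.0.0/12 (172.16.0.0 - 172.31.255.255)
  192.168.0.0/16 (192.168.0.0 - 192.168.255.255)
Private (in 10.0.0.0/8)


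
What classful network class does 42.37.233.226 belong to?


First octet: 42
Binary: 00101010
0xxxxxxx -> Class A (1-126)
Class A, default mask 255.0.0.0 (/8)


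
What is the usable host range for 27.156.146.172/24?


Network: 27.156.146.0
Broadcast: 27.156.146.255
First usable = network + 1
Last usable = broadcast - 1
Range: 27.156.146.1 to 27.156.146.254


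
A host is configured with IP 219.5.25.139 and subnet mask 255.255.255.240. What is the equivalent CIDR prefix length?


Binary: 11111111.11111111.11111111.11110000
Count leading 1s
Prefix: /28


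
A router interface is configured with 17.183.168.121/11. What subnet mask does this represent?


/11 means 11 network bits, 21 host bits
Binary: 11111111111000000000000000000000
Mask: 255.224.0.0


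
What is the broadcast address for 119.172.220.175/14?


Network: 119.172.0.0/14
Host bits = 18
Set all host bits to 1:
Broadcast: 119.175.255.255


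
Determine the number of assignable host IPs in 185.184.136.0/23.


Host bits = 32 - 23 = 9
Total addresses = 2^9 = 512
Usable = total - 2 (network and broadcast)
Usable hosts: 510


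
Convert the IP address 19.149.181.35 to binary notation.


19 = 00010011
149 = 10010101
181 = 10110101
35 = 00100011
Binary: 00010011.10010101.10110101.00100011


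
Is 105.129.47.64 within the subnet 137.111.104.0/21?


Subnet network: 137.111.104.0
Test IP AND mask: 105.129.40.0
No, 105.129.47.64 is not in 137.111.104.0/21


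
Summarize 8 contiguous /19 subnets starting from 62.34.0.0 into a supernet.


Original prefix: /19
Number of subnets: 8 = 2^3
New prefix = 19 - 3 = 16
Supernet: 62.34.0.0/16


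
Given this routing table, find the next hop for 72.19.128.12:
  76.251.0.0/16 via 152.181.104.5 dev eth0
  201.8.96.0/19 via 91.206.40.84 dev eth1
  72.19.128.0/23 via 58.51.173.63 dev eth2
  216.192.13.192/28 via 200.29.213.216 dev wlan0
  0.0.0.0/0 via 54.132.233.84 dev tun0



Longest prefix match for 72.19.128.12:
  /16 76.251.0.0: no
  /19 201.8.96.0: no
  /23 72.19.128.0: MATCH
  /28 216.192.13.192: no
  /0 0.0.0.0: MATCH
Selected: next-hop 58.51.173.63 via eth2 (matched /23)


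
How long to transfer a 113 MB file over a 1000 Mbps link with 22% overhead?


Effective throughput = 1000 * (1 - 22/100) = 780 Mbps
File size in Mb = 113 * 8 = 904 Mb
Time = 904 / 780
Time = 1.159 seconds


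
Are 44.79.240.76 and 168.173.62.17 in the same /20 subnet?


Mask: 255.255.240.0
44.79.240.76 AND mask = 44.79.240.0
168.173.62.17 AND mask = 168.173.48.0
No, different subnets (44.79.240.0 vs 168.173.48.0)
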